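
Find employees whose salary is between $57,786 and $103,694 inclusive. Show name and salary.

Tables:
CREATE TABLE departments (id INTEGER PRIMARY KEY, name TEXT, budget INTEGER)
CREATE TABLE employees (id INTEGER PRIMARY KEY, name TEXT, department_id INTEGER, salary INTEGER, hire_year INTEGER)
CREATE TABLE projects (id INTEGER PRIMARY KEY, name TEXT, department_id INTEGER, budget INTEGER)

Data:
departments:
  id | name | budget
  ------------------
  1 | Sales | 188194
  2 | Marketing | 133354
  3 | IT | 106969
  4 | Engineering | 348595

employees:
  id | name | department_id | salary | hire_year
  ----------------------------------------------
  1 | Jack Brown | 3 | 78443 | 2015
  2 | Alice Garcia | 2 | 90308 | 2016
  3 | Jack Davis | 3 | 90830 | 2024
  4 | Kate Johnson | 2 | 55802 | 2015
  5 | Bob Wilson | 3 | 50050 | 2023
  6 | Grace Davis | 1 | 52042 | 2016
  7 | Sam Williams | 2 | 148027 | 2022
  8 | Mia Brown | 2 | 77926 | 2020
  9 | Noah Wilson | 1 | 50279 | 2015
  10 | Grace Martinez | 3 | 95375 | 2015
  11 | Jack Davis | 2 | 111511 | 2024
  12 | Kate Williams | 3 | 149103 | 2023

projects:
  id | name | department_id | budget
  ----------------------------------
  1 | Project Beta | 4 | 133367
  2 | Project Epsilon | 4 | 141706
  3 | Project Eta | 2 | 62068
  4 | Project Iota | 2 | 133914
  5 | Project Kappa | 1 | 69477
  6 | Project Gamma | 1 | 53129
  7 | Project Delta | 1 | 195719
SELECT name, salary FROM employees WHERE salary BETWEEN 57786 AND 103694

Execution result:
name | salary
Jack Brown | 78443
Alice Garcia | 90308
Jack Davis | 90830
Mia Brown | 77926
Grace Martinez | 95375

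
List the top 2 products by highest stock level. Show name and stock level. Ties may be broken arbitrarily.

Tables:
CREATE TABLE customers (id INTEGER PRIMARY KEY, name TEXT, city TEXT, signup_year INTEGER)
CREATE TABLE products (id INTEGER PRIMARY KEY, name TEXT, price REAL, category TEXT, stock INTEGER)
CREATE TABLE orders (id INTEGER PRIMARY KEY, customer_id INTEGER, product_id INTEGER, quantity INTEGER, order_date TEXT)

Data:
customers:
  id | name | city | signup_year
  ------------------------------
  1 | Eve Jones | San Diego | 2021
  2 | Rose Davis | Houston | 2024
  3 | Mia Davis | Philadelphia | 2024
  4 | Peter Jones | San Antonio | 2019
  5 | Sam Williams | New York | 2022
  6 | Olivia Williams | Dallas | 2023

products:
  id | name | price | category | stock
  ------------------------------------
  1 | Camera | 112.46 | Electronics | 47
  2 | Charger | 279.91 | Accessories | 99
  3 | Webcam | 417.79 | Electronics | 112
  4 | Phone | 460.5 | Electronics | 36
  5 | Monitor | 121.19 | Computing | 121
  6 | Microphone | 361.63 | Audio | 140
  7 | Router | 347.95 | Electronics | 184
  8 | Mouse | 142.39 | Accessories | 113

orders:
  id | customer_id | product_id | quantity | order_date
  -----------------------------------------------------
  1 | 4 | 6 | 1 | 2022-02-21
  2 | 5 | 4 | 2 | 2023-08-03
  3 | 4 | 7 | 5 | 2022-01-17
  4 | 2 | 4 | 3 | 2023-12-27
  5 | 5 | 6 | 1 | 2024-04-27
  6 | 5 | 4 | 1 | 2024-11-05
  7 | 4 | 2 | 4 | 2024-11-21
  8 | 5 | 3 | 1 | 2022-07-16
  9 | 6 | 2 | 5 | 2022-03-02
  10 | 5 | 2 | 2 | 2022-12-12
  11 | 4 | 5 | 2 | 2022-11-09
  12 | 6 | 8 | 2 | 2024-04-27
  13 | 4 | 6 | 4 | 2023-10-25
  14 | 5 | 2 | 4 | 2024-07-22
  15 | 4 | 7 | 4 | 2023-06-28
SELECT name, stock FROM products ORDER BY stock DESC LIMIT 2

Execution result:
name | stock
Router | 184
Microphone | 140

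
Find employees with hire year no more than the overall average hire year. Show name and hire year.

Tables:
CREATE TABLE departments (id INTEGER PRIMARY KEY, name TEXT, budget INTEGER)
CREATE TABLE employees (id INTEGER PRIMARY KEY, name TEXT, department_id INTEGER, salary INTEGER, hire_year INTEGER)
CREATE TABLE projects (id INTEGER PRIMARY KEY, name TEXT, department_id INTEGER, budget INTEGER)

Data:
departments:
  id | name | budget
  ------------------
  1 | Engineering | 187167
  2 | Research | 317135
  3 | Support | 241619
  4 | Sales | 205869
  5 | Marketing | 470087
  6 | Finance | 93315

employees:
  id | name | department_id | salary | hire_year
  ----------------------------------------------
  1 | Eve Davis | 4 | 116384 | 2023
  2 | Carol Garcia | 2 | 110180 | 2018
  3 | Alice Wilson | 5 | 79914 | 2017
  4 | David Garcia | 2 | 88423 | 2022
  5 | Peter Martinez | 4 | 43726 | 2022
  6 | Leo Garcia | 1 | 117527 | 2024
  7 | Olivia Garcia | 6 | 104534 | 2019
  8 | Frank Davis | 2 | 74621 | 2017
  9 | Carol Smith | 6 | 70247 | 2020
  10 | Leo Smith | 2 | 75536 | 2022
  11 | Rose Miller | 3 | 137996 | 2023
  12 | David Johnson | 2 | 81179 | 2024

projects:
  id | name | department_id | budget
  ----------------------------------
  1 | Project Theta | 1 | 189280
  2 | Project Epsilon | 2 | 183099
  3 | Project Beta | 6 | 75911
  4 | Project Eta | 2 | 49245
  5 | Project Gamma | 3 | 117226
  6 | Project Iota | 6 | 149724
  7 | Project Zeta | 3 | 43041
SELECT name, hire_year FROM employees WHERE hire_year <= (SELECT AVG(hire_year) FROM employees)

Execution result:
name | hire_year
Carol Garcia | 2018
Alice Wilson | 2017
Olivia Garcia | 2019
Frank Davis | 2017
Carol Smith | 2020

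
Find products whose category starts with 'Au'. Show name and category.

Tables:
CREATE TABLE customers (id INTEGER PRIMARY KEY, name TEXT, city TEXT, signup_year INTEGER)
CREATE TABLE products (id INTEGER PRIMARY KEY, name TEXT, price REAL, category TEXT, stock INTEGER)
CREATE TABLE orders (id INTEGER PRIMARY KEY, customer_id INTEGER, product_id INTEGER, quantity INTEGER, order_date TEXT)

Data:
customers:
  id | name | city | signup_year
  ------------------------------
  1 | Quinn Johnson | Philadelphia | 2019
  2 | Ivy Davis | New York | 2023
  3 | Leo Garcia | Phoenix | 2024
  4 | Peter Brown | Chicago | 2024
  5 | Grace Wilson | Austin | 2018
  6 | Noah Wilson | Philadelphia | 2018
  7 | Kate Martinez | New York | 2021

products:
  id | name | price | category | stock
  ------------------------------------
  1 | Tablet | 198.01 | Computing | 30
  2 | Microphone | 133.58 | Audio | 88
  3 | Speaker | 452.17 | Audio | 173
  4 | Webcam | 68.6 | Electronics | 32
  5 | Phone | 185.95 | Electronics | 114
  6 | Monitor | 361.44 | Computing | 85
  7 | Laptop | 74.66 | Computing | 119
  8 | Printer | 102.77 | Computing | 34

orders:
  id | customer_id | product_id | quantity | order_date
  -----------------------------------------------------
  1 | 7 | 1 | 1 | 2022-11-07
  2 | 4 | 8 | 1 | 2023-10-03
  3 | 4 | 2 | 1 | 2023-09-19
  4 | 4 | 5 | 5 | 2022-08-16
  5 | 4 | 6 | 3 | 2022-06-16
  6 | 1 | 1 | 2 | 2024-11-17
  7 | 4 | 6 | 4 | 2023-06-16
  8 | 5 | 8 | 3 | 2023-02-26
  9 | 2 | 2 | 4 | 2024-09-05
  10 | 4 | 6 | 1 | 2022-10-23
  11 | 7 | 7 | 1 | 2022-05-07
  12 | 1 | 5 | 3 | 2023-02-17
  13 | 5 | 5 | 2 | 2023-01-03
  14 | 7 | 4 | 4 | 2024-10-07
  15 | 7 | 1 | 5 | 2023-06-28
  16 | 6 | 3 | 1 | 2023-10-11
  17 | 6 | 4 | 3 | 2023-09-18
SELECT name, category FROM products WHERE category LIKE 'Au%'

Execution result:
name | category
Microphone | Audio
Speaker | Audio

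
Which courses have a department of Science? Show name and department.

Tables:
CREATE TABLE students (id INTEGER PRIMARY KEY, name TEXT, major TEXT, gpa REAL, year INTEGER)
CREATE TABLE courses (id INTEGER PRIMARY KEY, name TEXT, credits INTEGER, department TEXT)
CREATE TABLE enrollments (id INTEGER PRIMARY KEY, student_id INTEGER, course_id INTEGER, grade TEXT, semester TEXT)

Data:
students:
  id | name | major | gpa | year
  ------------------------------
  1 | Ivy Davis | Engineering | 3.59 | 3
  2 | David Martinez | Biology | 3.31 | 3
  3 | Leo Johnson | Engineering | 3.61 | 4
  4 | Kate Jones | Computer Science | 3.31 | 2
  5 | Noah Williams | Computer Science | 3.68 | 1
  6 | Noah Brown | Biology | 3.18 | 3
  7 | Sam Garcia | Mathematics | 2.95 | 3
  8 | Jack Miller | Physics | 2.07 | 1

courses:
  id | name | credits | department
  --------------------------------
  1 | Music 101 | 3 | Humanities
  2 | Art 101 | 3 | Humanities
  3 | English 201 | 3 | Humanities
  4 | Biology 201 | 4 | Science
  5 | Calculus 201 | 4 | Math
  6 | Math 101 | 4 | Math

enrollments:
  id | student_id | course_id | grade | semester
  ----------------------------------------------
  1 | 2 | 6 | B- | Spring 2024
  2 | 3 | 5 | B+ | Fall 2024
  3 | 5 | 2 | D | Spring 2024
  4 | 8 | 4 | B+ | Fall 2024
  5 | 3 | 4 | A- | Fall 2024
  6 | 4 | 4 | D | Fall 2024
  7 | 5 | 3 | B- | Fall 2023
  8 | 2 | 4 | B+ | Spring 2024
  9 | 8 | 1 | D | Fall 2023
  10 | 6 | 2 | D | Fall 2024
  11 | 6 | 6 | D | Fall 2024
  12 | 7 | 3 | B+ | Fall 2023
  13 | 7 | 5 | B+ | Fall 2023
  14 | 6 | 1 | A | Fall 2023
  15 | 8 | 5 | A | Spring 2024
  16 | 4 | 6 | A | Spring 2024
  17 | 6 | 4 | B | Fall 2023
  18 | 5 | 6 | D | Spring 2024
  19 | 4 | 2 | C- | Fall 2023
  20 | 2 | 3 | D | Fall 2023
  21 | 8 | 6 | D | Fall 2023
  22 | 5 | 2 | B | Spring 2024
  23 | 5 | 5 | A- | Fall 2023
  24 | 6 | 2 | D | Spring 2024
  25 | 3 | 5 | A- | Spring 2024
SELECT name, department FROM courses WHERE department = 'Science'

Execution result:
name | department
Biology 201 | Science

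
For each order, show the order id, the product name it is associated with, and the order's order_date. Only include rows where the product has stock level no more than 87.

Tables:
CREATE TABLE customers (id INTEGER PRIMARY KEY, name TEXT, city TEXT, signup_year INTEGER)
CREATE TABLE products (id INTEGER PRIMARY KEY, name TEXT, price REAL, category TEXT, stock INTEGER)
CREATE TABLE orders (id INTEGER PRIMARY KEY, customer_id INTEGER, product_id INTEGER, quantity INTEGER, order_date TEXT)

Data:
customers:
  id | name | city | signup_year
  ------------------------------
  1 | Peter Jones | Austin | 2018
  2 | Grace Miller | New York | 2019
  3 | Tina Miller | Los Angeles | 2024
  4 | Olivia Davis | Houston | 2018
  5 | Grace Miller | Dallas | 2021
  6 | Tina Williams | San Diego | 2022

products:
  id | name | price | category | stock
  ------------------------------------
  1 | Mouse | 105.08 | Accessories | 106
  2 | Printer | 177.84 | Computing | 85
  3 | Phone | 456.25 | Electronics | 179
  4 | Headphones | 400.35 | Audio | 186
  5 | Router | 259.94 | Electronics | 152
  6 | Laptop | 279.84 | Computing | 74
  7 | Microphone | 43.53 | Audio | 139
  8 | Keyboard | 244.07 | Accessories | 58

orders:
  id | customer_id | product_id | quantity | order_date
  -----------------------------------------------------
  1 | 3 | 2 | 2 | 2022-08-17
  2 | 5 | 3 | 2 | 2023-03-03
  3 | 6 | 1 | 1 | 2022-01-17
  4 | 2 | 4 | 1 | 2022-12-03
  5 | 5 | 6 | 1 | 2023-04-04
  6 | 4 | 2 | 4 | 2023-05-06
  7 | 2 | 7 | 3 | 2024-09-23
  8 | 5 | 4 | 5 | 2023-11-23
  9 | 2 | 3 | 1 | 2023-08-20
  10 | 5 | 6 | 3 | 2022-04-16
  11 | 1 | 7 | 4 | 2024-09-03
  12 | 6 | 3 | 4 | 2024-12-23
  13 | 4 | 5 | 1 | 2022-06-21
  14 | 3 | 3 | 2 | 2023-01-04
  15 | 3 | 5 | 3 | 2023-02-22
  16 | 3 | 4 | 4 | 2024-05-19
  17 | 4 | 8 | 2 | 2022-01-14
SELECT c.id, p.name AS product, c.order_date FROM orders c JOIN products p ON c.product_id = p.id WHERE p.stock <= 87

Execution result:
id | product | order_date
1 | Printer | 2022-08-17
5 | Laptop | 2023-04-04
6 | Printer | 2023-05-06
10 | Laptop | 2022-04-16
17 | Keyboard | 2022-01-14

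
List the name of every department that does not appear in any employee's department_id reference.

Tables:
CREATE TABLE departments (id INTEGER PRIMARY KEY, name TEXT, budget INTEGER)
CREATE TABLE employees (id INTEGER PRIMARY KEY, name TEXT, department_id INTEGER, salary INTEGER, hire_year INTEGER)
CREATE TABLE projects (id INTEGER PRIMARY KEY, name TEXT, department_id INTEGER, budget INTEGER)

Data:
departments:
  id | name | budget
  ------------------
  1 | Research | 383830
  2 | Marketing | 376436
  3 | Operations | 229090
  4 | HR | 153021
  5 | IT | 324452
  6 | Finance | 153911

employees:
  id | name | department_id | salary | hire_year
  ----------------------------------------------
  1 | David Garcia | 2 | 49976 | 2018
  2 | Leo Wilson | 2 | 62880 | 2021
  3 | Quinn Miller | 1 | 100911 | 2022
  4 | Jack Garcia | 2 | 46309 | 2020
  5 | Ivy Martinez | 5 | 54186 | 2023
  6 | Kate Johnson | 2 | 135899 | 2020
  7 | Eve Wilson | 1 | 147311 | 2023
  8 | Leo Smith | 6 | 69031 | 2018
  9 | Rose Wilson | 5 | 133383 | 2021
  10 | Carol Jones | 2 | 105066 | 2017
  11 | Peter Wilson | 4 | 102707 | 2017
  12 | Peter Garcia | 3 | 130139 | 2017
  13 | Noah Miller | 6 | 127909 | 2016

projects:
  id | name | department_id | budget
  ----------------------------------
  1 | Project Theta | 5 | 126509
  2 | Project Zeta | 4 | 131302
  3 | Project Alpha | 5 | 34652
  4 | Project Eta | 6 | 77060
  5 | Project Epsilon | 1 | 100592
SELECT p.name FROM departments p LEFT JOIN employees c ON c.department_id = p.id WHERE c.id IS NULL

Execution result:
(no rows)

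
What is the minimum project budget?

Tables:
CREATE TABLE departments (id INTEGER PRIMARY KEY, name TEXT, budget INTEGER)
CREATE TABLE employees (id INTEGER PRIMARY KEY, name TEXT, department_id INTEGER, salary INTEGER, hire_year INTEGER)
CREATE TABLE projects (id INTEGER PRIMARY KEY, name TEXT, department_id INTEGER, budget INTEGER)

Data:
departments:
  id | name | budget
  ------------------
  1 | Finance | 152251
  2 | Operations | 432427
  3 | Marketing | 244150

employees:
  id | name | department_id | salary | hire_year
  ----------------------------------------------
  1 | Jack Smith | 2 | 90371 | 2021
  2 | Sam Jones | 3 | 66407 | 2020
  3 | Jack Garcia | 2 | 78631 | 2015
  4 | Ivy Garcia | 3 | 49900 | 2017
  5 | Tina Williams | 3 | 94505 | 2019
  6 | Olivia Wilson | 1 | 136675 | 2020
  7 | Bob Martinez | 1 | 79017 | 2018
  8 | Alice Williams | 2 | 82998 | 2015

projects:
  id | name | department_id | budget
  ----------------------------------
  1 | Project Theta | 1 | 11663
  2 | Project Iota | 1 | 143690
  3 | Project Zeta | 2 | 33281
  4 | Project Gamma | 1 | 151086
SELECT MIN(budget) FROM projects

Execution result:
11663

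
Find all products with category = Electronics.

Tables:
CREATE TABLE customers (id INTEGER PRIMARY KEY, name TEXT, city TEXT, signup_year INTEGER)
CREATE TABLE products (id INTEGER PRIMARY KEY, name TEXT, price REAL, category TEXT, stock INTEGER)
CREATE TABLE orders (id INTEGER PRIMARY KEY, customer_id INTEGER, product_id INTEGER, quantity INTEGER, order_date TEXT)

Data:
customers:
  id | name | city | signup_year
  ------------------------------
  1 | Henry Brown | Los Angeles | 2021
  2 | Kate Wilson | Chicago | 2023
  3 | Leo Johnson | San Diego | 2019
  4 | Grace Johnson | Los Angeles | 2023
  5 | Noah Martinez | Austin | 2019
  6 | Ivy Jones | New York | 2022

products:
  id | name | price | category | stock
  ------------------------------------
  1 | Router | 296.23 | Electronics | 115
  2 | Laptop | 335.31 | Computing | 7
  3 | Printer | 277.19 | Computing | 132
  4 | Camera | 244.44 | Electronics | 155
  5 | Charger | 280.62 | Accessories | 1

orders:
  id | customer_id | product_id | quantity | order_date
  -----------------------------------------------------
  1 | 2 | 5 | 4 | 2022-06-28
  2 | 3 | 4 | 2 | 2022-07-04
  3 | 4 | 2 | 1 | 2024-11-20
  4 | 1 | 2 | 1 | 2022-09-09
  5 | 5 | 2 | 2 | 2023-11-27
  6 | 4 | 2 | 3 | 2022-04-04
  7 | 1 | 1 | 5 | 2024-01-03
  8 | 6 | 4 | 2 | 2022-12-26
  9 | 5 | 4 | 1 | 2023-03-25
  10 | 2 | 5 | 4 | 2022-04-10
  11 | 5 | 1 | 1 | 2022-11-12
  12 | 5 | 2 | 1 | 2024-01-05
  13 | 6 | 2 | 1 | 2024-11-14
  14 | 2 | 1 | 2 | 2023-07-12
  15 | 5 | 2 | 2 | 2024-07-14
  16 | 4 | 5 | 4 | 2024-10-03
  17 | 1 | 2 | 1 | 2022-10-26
SELECT name, category FROM products WHERE category = 'Electronics'

Execution result:
name | category
Router | Electronics
Camera | Electronics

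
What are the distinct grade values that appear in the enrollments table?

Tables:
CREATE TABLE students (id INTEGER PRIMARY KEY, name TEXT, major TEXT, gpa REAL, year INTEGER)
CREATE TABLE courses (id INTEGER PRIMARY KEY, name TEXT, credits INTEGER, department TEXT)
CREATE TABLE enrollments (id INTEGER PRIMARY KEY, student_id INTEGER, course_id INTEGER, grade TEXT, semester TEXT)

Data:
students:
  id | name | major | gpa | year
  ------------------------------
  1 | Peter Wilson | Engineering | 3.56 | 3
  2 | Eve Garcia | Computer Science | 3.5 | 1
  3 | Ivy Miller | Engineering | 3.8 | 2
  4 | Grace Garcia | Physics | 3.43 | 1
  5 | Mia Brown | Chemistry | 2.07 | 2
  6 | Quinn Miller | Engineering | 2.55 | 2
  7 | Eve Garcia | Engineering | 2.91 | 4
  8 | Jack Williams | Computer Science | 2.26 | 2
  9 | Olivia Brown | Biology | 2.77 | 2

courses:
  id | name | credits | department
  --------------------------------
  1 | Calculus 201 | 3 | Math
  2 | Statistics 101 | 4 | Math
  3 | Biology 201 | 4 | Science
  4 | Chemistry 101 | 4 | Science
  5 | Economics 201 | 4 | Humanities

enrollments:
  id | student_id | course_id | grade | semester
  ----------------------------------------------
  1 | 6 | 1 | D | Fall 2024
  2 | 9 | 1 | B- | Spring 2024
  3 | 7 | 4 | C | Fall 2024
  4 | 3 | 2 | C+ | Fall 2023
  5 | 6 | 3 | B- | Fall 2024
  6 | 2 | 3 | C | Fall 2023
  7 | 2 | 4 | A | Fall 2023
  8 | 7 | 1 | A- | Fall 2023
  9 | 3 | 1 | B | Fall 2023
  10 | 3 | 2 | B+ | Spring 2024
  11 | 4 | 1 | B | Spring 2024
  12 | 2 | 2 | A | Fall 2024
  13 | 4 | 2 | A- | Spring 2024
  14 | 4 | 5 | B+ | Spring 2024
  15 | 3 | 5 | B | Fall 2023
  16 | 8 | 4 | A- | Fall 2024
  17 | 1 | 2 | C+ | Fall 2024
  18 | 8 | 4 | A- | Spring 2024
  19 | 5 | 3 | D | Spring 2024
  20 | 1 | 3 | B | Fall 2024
SELECT DISTINCT grade FROM enrollments

Execution result:
grade
D
B-
C
C+
A
A-
B
B+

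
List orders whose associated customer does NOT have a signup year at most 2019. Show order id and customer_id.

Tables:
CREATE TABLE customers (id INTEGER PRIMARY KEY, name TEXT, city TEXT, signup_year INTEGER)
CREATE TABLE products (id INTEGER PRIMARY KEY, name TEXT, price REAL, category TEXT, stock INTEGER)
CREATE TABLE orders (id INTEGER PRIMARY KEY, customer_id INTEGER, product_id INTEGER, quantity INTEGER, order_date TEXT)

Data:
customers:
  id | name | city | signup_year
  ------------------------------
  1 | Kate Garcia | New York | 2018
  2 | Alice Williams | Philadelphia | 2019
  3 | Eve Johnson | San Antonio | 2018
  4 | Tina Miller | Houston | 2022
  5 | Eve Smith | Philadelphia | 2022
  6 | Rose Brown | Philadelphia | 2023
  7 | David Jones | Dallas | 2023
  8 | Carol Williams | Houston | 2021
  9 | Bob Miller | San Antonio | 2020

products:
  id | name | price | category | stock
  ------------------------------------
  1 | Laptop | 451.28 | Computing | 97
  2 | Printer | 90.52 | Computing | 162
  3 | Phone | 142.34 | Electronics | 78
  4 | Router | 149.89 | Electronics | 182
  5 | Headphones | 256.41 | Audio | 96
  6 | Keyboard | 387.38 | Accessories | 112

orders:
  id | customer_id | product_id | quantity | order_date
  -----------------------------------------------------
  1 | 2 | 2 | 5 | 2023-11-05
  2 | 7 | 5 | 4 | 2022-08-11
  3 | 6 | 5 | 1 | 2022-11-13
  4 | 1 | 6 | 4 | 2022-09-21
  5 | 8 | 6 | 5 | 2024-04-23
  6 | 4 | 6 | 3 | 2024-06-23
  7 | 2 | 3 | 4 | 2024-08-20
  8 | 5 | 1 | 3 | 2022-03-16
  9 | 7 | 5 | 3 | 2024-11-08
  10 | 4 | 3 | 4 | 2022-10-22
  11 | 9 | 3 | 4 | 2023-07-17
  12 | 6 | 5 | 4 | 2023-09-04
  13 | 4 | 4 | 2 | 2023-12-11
SELECT id, customer_id FROM orders WHERE customer_id NOT IN (SELECT id FROM customers WHERE signup_year <= 2019)

Execution result:
id | customer_id
2 | 7
3 | 6
5 | 8
6 | 4
8 | 5
9 | 7
10 | 4
11 | 9
12 | 6
13 | 4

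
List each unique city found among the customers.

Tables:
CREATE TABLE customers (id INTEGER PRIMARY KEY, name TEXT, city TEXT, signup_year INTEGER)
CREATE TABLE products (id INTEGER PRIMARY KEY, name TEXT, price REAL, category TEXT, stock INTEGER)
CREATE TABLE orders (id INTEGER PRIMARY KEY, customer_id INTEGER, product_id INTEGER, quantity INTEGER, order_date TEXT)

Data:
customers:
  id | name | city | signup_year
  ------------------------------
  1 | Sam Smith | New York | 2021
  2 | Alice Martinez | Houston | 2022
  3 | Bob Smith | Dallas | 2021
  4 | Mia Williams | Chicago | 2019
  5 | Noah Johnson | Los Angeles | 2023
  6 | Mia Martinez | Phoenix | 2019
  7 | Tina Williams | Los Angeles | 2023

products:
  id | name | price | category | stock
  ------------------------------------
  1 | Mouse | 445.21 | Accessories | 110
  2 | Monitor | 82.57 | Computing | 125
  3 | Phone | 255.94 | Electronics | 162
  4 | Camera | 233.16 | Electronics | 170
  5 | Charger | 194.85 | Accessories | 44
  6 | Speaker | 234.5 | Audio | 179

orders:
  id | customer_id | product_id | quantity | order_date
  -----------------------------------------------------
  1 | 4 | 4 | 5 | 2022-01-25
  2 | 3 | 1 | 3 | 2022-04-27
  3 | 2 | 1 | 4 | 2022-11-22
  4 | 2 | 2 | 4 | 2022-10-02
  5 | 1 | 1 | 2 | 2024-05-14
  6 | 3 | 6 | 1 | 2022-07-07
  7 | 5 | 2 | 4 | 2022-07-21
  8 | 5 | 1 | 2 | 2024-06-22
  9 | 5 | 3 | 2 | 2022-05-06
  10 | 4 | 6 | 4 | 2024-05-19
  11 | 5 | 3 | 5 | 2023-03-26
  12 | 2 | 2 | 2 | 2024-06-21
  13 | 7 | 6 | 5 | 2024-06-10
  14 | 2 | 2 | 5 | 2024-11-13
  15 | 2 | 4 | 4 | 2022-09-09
SELECT DISTINCT city FROM customers

Execution result:
city
New York
Houston
Dallas
Chicago
Los Angeles
Phoenix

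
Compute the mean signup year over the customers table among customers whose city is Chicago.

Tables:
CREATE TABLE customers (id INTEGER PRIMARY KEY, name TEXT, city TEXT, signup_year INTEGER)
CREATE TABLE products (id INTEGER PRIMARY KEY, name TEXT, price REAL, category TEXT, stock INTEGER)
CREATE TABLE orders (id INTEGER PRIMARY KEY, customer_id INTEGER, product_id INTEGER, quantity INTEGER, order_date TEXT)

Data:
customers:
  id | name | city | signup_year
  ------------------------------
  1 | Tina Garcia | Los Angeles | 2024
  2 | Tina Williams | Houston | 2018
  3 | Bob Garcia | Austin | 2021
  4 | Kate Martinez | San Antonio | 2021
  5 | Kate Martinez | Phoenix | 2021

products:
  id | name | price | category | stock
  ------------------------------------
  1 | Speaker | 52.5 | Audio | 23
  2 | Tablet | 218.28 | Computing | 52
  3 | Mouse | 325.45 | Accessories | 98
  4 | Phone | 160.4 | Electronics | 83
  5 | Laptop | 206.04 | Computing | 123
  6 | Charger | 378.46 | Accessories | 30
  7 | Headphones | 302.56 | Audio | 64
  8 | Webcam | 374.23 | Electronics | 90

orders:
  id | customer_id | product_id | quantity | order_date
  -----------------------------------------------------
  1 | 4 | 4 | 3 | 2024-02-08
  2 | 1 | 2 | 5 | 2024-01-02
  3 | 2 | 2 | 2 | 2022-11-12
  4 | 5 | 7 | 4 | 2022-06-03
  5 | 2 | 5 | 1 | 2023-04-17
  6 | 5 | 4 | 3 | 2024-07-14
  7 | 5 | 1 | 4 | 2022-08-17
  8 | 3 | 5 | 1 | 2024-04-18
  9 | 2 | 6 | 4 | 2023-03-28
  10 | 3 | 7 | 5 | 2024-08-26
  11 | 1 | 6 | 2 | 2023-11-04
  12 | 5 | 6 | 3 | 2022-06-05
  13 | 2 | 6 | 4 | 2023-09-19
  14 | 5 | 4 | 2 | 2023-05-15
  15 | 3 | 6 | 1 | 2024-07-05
SELECT AVG(signup_year) FROM customers WHERE city = 'Chicago'

Execution result:
NULL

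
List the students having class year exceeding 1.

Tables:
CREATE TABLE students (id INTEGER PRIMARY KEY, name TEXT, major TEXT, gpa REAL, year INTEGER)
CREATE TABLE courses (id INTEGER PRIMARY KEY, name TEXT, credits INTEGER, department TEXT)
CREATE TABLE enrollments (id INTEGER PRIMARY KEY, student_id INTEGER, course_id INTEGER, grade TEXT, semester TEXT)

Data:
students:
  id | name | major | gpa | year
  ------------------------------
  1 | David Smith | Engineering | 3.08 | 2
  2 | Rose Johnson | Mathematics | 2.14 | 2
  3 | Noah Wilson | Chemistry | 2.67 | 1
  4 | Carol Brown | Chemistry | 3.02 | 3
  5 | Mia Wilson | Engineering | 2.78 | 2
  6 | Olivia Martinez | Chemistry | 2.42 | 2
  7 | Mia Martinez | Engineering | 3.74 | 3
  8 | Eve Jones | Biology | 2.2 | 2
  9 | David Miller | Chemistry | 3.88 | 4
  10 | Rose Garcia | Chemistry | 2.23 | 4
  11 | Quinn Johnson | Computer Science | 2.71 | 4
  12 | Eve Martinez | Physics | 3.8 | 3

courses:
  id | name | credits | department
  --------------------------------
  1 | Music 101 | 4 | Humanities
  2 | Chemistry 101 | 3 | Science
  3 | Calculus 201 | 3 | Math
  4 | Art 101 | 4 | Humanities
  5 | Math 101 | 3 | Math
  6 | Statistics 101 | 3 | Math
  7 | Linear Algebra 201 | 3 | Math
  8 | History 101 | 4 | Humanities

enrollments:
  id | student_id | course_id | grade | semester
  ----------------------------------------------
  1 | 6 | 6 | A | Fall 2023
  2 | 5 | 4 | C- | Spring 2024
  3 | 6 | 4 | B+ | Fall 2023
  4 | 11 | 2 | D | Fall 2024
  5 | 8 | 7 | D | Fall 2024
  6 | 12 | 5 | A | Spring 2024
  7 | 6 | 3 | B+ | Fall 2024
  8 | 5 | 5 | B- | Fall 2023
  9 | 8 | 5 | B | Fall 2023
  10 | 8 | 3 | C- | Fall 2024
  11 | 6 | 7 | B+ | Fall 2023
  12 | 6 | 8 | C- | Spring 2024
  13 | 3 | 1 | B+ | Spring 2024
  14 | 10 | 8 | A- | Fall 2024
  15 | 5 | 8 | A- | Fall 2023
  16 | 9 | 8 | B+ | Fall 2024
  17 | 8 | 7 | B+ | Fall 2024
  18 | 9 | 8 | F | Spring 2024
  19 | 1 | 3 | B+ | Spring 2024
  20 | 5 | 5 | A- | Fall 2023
SELECT name, year FROM students WHERE year > 1

Execution result:
name | year
David Smith | 2
Rose Johnson | 2
Carol Brown | 3
Mia Wilson | 2
Olivia Martinez | 2
Mia Martinez | 3
Eve Jones | 2
David Miller | 4
Rose Garcia | 4
Quinn Johnson | 4
Eve Martinez | 3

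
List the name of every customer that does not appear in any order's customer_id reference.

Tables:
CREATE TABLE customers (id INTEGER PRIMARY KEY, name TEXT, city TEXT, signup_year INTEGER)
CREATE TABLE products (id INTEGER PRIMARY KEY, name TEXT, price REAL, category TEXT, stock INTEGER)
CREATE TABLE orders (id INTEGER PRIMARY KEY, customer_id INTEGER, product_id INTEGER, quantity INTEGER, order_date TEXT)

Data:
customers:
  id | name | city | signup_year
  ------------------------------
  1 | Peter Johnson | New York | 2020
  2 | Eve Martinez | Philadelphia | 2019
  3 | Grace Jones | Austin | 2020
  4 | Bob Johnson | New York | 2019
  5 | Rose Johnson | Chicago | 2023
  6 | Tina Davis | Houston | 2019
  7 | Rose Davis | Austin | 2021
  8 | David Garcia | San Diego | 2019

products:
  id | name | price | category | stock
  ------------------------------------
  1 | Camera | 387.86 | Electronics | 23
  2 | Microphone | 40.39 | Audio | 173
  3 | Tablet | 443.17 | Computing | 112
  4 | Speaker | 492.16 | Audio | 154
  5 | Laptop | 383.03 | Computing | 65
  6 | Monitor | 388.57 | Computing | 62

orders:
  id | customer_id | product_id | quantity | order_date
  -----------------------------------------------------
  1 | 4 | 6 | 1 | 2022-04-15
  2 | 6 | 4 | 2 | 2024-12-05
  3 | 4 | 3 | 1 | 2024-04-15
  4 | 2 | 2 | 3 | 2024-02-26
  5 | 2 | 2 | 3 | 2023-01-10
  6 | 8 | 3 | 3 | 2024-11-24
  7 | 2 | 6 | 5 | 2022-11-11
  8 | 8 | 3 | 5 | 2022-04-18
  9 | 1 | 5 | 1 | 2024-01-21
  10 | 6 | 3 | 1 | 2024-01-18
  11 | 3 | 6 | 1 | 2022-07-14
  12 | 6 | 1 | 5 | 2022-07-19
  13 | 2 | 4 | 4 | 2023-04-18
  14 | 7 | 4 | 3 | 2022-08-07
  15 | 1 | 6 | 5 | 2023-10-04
SELECT p.name FROM customers p LEFT JOIN orders c ON c.customer_id = p.id WHERE c.id IS NULL

Execution result:
Rose Johnson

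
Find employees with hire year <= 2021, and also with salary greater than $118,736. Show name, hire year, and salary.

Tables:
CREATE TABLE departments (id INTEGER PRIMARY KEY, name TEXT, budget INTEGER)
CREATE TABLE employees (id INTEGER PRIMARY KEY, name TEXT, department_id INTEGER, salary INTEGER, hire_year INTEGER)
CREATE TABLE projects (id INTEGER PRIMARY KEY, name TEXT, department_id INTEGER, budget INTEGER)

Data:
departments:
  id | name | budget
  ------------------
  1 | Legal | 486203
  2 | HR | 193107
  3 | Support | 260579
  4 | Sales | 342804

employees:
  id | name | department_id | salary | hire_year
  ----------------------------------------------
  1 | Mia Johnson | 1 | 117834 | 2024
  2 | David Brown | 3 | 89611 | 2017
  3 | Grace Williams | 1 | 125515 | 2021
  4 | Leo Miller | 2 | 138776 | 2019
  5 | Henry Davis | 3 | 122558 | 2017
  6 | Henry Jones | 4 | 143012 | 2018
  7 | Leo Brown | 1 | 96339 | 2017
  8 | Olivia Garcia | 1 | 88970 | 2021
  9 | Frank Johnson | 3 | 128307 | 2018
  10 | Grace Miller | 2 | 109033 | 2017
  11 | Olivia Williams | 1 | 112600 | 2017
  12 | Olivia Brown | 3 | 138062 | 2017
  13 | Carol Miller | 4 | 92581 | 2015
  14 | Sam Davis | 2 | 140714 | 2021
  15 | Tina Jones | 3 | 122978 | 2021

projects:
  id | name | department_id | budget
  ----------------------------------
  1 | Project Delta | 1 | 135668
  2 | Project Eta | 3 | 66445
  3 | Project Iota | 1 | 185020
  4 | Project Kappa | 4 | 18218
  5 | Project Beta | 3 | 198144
SELECT name, hire_year, salary FROM employees WHERE hire_year <= 2021 AND salary > 118736

Execution result:
name | hire_year | salary
Grace Williams | 2021 | 125515
Leo Miller | 2019 | 138776
Henry Davis | 2017 | 122558
Henry Jones | 2018 | 143012
Frank Johnson | 2018 | 128307
Olivia Brown | 2017 | 138062
Sam Davis | 2021 | 140714
Tina Jones | 2021 | 122978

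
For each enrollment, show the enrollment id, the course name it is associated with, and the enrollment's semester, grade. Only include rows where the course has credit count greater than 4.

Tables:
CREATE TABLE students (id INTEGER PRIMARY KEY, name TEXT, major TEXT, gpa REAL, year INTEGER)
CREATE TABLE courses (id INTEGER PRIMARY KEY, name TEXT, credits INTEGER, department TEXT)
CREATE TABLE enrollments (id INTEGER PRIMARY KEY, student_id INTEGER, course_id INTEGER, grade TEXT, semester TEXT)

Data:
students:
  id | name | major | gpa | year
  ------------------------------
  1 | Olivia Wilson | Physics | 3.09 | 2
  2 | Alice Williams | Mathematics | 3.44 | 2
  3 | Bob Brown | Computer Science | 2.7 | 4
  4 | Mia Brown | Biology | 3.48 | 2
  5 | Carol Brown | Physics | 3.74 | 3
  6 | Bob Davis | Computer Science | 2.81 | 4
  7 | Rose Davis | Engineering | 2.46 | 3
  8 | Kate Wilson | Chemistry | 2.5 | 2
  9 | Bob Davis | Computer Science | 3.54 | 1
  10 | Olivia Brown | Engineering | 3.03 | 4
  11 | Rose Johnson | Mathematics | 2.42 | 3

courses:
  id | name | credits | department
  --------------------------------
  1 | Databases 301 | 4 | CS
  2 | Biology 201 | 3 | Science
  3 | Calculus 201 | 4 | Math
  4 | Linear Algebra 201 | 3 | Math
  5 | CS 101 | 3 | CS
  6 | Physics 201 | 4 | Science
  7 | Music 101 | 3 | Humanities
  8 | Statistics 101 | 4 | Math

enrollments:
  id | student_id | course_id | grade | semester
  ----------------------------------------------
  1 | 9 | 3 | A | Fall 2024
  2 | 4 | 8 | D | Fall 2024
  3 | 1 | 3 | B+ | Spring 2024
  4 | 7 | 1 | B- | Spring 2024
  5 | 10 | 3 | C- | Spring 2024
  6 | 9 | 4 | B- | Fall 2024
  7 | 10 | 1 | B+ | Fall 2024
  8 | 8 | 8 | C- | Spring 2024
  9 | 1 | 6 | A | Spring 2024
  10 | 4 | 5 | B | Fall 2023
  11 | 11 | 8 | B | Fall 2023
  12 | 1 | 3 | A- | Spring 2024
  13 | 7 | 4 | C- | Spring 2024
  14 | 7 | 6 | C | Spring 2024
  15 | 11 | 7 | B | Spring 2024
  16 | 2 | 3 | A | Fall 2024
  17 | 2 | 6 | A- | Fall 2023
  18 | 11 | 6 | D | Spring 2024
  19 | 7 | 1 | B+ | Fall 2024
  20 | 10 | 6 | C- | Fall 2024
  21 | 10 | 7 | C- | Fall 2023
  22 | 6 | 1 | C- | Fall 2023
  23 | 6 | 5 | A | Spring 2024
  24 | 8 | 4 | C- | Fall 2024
SELECT c.id, p.name AS course, c.semester, c.grade FROM enrollments c JOIN courses p ON c.course_id = p.id WHERE p.credits > 4

Execution result:
(no rows)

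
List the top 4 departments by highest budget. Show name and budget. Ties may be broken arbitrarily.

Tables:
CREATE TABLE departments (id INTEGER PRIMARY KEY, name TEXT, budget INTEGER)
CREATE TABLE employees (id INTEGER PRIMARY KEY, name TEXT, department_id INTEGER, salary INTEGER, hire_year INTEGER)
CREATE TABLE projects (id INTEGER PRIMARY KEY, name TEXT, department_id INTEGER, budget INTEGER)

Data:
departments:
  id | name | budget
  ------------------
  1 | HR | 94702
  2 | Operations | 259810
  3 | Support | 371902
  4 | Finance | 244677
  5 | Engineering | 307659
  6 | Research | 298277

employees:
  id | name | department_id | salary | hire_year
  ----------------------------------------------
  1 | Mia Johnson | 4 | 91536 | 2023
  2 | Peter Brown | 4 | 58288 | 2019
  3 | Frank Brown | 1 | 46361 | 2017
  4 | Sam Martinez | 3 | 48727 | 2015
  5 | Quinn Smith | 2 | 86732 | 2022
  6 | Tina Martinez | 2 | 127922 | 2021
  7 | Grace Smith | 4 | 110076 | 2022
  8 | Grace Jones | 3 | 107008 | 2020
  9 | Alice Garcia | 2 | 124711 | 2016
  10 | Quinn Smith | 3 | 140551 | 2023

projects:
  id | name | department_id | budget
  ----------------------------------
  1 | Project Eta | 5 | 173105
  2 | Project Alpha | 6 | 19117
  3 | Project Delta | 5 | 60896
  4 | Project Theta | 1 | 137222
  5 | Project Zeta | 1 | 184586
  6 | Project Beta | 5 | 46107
SELECT name, budget FROM departments ORDER BY budget DESC LIMIT 4

Execution result:
name | budget
Support | 371902
Engineering | 307659
Research | 298277
Operations | 259810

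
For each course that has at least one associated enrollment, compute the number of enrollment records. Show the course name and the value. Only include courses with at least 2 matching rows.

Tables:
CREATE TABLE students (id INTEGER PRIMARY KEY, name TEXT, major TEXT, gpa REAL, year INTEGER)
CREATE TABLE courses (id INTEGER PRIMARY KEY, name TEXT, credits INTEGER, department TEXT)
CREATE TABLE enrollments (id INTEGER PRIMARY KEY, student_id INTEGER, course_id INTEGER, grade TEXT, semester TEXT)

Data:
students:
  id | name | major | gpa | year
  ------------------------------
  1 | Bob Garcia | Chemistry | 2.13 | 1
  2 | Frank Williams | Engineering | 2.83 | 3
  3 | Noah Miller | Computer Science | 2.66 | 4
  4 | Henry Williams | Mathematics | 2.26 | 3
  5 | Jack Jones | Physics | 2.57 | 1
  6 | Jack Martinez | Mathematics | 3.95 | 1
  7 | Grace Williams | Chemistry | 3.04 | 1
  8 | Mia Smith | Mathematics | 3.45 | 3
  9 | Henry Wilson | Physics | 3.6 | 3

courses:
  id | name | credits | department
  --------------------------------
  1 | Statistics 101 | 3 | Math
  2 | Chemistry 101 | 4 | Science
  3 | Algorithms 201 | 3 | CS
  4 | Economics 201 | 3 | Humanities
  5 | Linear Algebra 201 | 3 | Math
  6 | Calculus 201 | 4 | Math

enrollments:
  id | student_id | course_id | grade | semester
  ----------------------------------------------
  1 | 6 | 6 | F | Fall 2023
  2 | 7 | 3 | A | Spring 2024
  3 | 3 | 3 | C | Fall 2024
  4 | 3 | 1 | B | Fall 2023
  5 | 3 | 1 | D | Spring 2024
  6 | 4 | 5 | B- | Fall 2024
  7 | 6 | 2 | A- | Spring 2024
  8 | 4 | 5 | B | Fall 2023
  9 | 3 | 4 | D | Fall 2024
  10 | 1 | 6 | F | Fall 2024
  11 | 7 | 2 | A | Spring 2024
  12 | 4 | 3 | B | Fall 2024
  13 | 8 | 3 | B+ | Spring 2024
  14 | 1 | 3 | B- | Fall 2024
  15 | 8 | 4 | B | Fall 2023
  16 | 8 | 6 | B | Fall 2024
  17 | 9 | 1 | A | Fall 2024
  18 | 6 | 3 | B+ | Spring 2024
SELECT p.name, COUNT(*) AS n FROM enrollments c JOIN courses p ON c.course_id = p.id GROUP BY p.id, p.name HAVING COUNT(*) >= 2

Execution result:
name | n
Statistics 101 | 3
Chemistry 101 | 2
Algorithms 201 | 6
Economics 201 | 2
Linear Algebra 201 | 2
Calculus 201 | 3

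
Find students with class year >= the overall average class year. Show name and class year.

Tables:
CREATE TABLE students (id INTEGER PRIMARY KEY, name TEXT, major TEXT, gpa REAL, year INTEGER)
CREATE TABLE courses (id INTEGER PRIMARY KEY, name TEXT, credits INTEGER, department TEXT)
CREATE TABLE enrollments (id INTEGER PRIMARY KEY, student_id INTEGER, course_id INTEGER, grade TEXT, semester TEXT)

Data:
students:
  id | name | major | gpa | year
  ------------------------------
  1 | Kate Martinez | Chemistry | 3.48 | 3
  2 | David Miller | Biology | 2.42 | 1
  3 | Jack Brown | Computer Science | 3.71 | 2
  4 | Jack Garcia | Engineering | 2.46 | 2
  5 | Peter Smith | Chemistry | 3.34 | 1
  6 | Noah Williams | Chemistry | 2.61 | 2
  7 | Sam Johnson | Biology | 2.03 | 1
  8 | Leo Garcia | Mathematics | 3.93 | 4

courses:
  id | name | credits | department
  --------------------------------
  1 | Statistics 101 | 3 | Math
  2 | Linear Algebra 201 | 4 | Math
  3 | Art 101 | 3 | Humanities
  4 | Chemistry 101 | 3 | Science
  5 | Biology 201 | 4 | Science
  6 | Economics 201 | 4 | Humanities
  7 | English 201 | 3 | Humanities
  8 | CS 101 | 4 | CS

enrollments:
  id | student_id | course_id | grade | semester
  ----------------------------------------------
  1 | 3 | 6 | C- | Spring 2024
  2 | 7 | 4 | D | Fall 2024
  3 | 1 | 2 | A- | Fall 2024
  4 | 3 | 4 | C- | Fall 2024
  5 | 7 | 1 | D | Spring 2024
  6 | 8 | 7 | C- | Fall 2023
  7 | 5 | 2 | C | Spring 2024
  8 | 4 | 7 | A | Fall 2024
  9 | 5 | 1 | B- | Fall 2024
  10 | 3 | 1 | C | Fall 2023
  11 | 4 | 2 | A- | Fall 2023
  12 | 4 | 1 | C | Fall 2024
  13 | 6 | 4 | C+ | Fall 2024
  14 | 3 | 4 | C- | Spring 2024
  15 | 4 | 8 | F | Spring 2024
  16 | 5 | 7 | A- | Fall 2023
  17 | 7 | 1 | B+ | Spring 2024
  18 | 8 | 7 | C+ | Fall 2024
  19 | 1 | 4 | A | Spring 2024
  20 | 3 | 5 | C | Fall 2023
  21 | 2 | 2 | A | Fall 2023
SELECT name, year FROM students WHERE year >= (SELECT AVG(year) FROM students)

Execution result:
name | year
Kate Martinez | 3
Jack Brown | 2
Jack Garcia | 2
Noah Williams | 2
Leo Garcia | 4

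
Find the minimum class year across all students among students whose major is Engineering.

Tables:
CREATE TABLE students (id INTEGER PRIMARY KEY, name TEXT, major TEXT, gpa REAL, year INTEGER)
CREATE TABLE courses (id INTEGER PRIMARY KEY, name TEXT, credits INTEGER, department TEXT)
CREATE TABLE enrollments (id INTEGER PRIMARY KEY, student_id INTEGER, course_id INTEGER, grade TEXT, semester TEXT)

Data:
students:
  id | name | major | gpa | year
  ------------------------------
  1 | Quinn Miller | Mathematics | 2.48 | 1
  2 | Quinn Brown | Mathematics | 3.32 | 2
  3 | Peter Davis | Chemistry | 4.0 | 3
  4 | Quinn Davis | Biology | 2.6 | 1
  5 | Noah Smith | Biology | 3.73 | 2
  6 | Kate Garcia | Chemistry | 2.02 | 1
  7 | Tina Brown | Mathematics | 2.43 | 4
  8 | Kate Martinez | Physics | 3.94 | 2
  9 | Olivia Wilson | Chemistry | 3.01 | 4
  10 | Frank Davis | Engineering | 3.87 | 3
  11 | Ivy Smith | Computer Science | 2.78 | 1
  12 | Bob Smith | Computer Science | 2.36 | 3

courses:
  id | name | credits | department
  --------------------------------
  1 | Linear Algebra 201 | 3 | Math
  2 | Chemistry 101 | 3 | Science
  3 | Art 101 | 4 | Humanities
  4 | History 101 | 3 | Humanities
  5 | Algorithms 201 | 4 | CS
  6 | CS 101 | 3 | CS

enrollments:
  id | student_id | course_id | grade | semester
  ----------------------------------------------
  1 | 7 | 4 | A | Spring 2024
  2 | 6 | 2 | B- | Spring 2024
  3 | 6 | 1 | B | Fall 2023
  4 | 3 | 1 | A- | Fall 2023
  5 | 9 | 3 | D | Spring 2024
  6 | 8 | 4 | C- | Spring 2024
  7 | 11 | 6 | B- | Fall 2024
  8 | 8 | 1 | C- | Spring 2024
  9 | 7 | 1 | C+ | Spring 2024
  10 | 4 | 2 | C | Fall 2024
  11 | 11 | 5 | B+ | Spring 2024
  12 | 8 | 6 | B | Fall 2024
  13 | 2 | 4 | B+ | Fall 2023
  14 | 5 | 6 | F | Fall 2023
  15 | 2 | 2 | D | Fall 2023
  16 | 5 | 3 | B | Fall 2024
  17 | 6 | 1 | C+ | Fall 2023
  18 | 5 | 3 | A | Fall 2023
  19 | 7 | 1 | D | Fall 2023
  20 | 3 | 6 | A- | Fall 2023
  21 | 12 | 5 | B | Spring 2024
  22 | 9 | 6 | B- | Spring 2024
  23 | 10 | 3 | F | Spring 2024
SELECT MIN(year) FROM students WHERE major = 'Engineering'

Execution result:
3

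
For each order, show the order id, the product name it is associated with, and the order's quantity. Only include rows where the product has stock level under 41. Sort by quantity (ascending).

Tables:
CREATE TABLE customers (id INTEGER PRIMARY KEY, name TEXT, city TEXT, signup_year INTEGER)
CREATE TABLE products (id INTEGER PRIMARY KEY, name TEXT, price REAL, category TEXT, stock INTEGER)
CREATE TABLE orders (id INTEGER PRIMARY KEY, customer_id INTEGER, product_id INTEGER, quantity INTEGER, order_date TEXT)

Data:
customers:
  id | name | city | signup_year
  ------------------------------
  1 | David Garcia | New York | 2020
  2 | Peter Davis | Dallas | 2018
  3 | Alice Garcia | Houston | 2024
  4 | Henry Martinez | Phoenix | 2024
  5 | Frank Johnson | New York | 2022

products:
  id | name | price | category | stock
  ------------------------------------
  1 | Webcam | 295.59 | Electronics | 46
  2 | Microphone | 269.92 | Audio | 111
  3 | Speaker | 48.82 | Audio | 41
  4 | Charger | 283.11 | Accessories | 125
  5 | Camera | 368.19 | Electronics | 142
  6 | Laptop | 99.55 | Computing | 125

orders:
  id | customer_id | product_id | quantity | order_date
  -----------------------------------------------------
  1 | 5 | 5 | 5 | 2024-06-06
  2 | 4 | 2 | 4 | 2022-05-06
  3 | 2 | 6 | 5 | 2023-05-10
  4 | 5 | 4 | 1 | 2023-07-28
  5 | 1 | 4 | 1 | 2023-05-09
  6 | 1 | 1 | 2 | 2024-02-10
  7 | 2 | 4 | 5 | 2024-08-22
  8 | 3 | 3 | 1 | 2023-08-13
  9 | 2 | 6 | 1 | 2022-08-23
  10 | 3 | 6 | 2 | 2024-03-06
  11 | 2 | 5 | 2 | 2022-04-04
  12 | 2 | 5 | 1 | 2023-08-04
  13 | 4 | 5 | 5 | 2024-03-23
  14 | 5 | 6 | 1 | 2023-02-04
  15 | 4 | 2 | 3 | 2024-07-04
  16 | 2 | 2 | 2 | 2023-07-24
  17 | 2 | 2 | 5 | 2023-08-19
SELECT c.id, p.name AS product, c.quantity FROM orders c JOIN products p ON c.product_id = p.id WHERE p.stock < 41 ORDER BY c.quantity ASC

Execution result:
(no rows)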